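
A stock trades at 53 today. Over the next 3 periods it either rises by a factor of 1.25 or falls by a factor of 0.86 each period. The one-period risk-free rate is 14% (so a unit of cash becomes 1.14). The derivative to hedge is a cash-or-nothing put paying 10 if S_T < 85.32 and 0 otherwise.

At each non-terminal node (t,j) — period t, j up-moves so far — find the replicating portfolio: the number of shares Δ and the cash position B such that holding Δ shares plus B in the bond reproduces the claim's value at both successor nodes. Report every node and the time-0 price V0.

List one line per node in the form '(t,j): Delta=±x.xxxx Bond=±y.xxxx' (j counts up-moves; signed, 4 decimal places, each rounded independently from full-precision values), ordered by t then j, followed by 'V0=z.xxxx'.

(0,0): Delta=-0.1919 Bond=14.4217
(1,0): Delta=0.0000 Bond=7.6947
(1,1): Delta=-0.2437 Bond=19.8766
(2,0): Delta=0.0000 Bond=8.7719
(2,1): Delta=0.0000 Bond=8.7719
(2,2): Delta=-0.3096 Bond=28.1152
V0=4.2519

Risk-neutral probability p* = (R−d)/(u−d) = (1.14−0.86)/(1.25−0.86) = 0.7179.
Payoff layer (t=3): V(3,0)=10.0000, V(3,1)=10.0000, V(3,2)=10.0000, V(3,3)=0.0000
  t=2,j=0: stock 39.1988 → up 48.9985 (V=10.0000), down 33.7110 (V=10.0000). Price 8.7719; hedge Δ=0.0000, bond B=8.7719.
  t=2,j=1: stock 56.9750 → up 71.2188 (V=10.0000), down 48.9985 (V=10.0000). Price 8.7719; hedge Δ=0.0000, bond B=8.7719.
  t=2,j=2: stock 82.8125 → up 103.5156 (V=0.0000), down 71.2188 (V=10.0000). Price 2.4741; hedge Δ=-0.3096, bond B=28.1152.
  t=1,j=0: stock 45.5800 → up 56.9750 (V=8.7719), down 39.1988 (V=8.7719). Price 7.6947; hedge Δ=0.0000, bond B=7.6947.
  t=1,j=1: stock 66.2500 → up 82.8125 (V=2.4741), down 56.9750 (V=8.7719). Price 3.7285; hedge Δ=-0.2437, bond B=19.8766.
  t=0,j=0: stock 53.0000 → up 66.2500 (V=3.7285), down 45.5800 (V=7.6947). Price 4.2519; hedge Δ=-0.1919, bond B=14.4217.
The time-0 hedge costs 4.2519, which is the no-arbitrage price.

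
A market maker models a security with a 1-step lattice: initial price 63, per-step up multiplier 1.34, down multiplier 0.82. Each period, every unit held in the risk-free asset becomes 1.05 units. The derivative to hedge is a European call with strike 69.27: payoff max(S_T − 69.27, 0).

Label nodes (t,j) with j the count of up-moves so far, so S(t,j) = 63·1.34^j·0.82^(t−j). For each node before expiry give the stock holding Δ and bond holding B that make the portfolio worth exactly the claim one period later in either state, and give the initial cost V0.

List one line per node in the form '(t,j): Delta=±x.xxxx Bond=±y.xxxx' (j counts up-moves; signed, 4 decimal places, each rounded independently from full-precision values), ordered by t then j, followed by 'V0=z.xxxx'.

(0,0): Delta=0.4625 Bond=-22.7527
V0=6.3819

The replicating-portfolio and risk-neutral prices coincide; use p* = (1.05−0.82)/(1.34−0.82) = 0.4423 for the latter.
Terminal payoffs: V(1,0)=0.0000, V(1,1)=15.1500
Node (0,0) S=63.0000: V=(p*·15.1500+(1−p*)·0.0000)/1.05=6.3819; Δ=(15.1500−0.0000)/(84.4200−51.6600)=0.4625; B=V−Δ·S=-22.7527
Each (Δ,B) replicates both successor values, so the strategy is self-financing and V0 is arbitrage-free.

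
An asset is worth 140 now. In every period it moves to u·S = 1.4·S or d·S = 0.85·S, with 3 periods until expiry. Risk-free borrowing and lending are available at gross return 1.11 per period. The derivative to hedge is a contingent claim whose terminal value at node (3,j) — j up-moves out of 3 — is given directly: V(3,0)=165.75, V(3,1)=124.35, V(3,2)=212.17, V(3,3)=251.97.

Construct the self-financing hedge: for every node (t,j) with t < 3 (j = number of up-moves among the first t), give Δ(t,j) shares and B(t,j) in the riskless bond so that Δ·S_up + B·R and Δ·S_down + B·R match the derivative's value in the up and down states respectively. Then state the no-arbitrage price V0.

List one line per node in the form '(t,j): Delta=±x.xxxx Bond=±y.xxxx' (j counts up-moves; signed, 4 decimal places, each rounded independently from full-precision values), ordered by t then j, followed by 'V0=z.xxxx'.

(0,0): Delta=0.4339 Bond=67.1735
(1,0): Delta=0.2710 Bond=93.9498
(1,1): Delta=0.5442 Bond=52.9385
(2,0): Delta=-0.7442 Bond=206.9656
(2,1): Delta=0.9584 Bond=-10.2449
(2,2): Delta=0.2637 Bond=135.7305
V0=127.9178

The replicating-portfolio and risk-neutral prices coincide; use p* = (1.11−0.85)/(1.4−0.85) = 0.4727 for the latter.
Terminal payoffs: V(3,0)=165.7500, V(3,1)=124.3500, V(3,2)=212.1700, V(3,3)=251.9700
(2,0): S=101.1500. Δ = (V_up−V_dn)/(S_up−S_dn) = (124.3500−165.7500)/(141.6100−85.9775) = -0.7442. V = [p*·124.3500 + (1−p*)·165.7500]/1.11 = 131.6929. B = V − Δ·S = 206.9656.
(2,1): S=166.6000. Δ = (V_up−V_dn)/(S_up−S_dn) = (212.1700−124.3500)/(233.2400−141.6100) = 0.9584. V = [p*·212.1700 + (1−p*)·124.3500]/1.11 = 149.4278. B = V − Δ·S = -10.2449.
(2,2): S=274.4000. Δ = (V_up−V_dn)/(S_up−S_dn) = (251.9700−212.1700)/(384.1600−233.2400) = 0.2637. V = [p*·251.9700 + (1−p*)·212.1700]/1.11 = 208.0942. B = V − Δ·S = 135.7305.
(1,0): S=119.0000. Δ = (V_up−V_dn)/(S_up−S_dn) = (149.4278−131.6929)/(166.6000−101.1500) = 0.2710. V = [p*·149.4278 + (1−p*)·131.6929]/1.11 = 126.1952. B = V − Δ·S = 93.9498.
(1,1): S=196.0000. Δ = (V_up−V_dn)/(S_up−S_dn) = (208.0942−149.4278)/(274.4000−166.6000) = 0.5442. V = [p*·208.0942 + (1−p*)·149.4278]/1.11 = 159.6045. B = V − Δ·S = 52.9385.
(0,0): S=140.0000. Δ = (V_up−V_dn)/(S_up−S_dn) = (159.6045−126.1952)/(196.0000−119.0000) = 0.4339. V = [p*·159.6045 + (1−p*)·126.1952]/1.11 = 127.9178. B = V − Δ·S = 67.1735.
Root portfolio cost Δ·140+B reproduces V0=127.9178.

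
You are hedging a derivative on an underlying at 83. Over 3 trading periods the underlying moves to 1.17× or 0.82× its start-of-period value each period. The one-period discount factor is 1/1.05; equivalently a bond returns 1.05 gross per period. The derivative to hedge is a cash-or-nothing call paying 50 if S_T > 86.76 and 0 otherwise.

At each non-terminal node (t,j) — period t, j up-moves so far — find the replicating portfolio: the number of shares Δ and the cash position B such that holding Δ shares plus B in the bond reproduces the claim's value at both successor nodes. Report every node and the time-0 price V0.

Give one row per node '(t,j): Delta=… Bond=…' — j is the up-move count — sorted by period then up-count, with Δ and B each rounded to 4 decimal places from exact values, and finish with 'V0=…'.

(0,0): Delta=0.7035 Bond=-26.9467
(1,0): Delta=1.3137 Bond=-69.8228
(1,1): Delta=0.4804 Bond=-6.6269
(2,0): Delta=0.0000 Bond=0.0000
(2,1): Delta=1.7940 Bond=-111.5646
(2,2): Delta=0.0000 Bond=47.6190
V0=31.4417

Risk-neutral probability p* = (R−d)/(u−d) = (1.05−0.82)/(1.17−0.82) = 0.6571.
Terminal payoffs: V(3,0)=0.0000, V(3,1)=0.0000, V(3,2)=50.0000, V(3,3)=50.0000
Node (2,0) S=55.8092: V=(p*·0.0000+(1−p*)·0.0000)/1.05=0.0000; Δ=(0.0000−0.0000)/(65.2968−45.7635)=0.0000; B=V−Δ·S=0.0000
Node (2,1) S=79.6302: V=(p*·50.0000+(1−p*)·0.0000)/1.05=31.2925; Δ=(50.0000−0.0000)/(93.1673−65.2968)=1.7940; B=V−Δ·S=-111.5646
Node (2,2) S=113.6187: V=(p*·50.0000+(1−p*)·50.0000)/1.05=47.6190; Δ=(50.0000−50.0000)/(132.9339−93.1673)=0.0000; B=V−Δ·S=47.6190
Node (1,0) S=68.0600: V=(p*·31.2925+(1−p*)·0.0000)/1.05=19.5844; Δ=(31.2925−0.0000)/(79.6302−55.8092)=1.3137; B=V−Δ·S=-69.8228
Node (1,1) S=97.1100: V=(p*·47.6190+(1−p*)·31.2925)/1.05=40.0204; Δ=(47.6190−31.2925)/(113.6187−79.6302)=0.4804; B=V−Δ·S=-6.6269
Node (0,0) S=83.0000: V=(p*·40.0204+(1−p*)·19.5844)/1.05=31.4417; Δ=(40.0204−19.5844)/(97.1100−68.0600)=0.7035; B=V−Δ·S=-26.9467
Each (Δ,B) replicates both successor values, so the strategy is self-financing and V0 is arbitrage-free.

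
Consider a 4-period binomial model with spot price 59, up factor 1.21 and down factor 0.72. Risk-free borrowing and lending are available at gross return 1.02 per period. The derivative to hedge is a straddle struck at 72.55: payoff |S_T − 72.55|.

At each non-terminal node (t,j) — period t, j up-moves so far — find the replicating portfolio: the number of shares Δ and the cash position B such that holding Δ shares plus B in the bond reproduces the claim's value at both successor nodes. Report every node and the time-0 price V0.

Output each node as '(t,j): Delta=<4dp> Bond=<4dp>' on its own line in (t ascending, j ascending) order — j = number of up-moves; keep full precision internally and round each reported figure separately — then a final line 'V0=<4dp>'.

(0,0): Delta=-0.1568 Bond=33.0576
(1,0): Delta=-0.9063 Bond=65.5566
(1,1): Delta=0.1256 Bond=13.5548
(2,0): Delta=-1.0000 Bond=69.7328
(2,1): Delta=-0.8710 Bond=65.0532
(2,2): Delta=0.5012 Bond=-18.6180
(3,0): Delta=-1.0000 Bond=71.1275
(3,1): Delta=-1.0000 Bond=71.1275
(3,2): Delta=-0.8224 Bond=63.3313
(3,3): Delta=1.0000 Bond=-71.1275
V0=23.8035

Under the risk-neutral measure, an up-move has probability p* = (R−d)/(u−d) = 0.6122 and values discount at R = 1.02.
At expiry t=4: V(4,0)=56.6944, V(4,1)=45.9038, V(4,2)=27.7696, V(4,3)=2.7059, V(4,4)=53.9217
Node (3,0) S=22.0216: V=(p*·45.9038+(1−p*)·56.6944)/1.02=49.1058; Δ=(45.9038−56.6944)/(26.6462−15.8556)=-1.0000; B=V−Δ·S=71.1275
Node (3,1) S=37.0086: V=(p*·27.7696+(1−p*)·45.9038)/1.02=34.1189; Δ=(27.7696−45.9038)/(44.7804−26.6462)=-1.0000; B=V−Δ·S=71.1275
Node (3,2) S=62.1950: V=(p*·2.7059+(1−p*)·27.7696)/1.02=12.1809; Δ=(2.7059−27.7696)/(75.2559−44.7804)=-0.8224; B=V−Δ·S=63.3313
Node (3,3) S=104.5221: V=(p*·53.9217+(1−p*)·2.7059)/1.02=33.3946; Δ=(53.9217−2.7059)/(126.4717−75.2559)=1.0000; B=V−Δ·S=-71.1275
Node (2,0) S=30.5856: V=(p*·34.1189+(1−p*)·49.1058)/1.02=39.1472; Δ=(34.1189−49.1058)/(37.0086−22.0216)=-1.0000; B=V−Δ·S=69.7328
Node (2,1) S=51.4008: V=(p*·12.1809+(1−p*)·34.1189)/1.02=20.2818; Δ=(12.1809−34.1189)/(62.1950−37.0086)=-0.8710; B=V−Δ·S=65.0532
Node (2,2) S=86.3819: V=(p*·33.3946+(1−p*)·12.1809)/1.02=24.6754; Δ=(33.3946−12.1809)/(104.5221−62.1950)=0.5012; B=V−Δ·S=-18.6180
Node (1,0) S=42.4800: V=(p*·20.2818+(1−p*)·39.1472)/1.02=27.0558; Δ=(20.2818−39.1472)/(51.4008−30.5856)=-0.9063; B=V−Δ·S=65.5566
Node (1,1) S=71.3900: V=(p*·24.6754+(1−p*)·20.2818)/1.02=22.5213; Δ=(24.6754−20.2818)/(86.3819−51.4008)=0.1256; B=V−Δ·S=13.5548
Node (0,0) S=59.0000: V=(p*·22.5213+(1−p*)·27.0558)/1.02=23.8035; Δ=(22.5213−27.0558)/(71.3900−42.4800)=-0.1568; B=V−Δ·S=33.0576
Self-financing check: at every node Δ·S+B equals the discounted successor values.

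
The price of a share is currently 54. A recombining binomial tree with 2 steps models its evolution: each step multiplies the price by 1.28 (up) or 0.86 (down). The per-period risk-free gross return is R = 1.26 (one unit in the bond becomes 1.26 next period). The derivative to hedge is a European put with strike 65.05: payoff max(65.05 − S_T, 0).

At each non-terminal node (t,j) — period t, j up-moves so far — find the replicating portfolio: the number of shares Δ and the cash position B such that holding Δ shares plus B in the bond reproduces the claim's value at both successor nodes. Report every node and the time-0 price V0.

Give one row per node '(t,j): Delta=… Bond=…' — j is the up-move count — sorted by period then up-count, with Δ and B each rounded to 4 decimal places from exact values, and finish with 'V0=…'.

No-arbitrage ⇒ martingale measure with p* = (R−d)/(u−d) = 0.9524.
At expiry t=2: V(2,0)=25.1116, V(2,1)=5.6068, V(2,2)=0.0000
(1,0): S=46.4400. Δ = (V_up−V_dn)/(S_up−S_dn) = (5.6068−25.1116)/(59.4432−39.9384) = -1.0000. V = [p*·5.6068 + (1−p*)·25.1116]/1.26 = 5.1870. B = V − Δ·S = 51.6270.
(1,1): S=69.1200. Δ = (V_up−V_dn)/(S_up−S_dn) = (0.0000−5.6068)/(88.4736−59.4432) = -0.1931. V = [p*·0.0000 + (1−p*)·5.6068]/1.26 = 0.2119. B = V − Δ·S = 13.5614.
(0,0): S=54.0000. Δ = (V_up−V_dn)/(S_up−S_dn) = (0.2119−5.1870)/(69.1200−46.4400) = -0.2194. V = [p*·0.2119 + (1−p*)·5.1870]/1.26 = 0.3562. B = V − Δ·S = 12.2016.
Self-financing check: at every node Δ·S+B equals the discounted successor values.

(0,0): Delta=-0.2194 Bond=12.2016
(1,0): Delta=-1.0000 Bond=51.6270
(1,1): Delta=-0.1931 Bond=13.5614
V0=0.3562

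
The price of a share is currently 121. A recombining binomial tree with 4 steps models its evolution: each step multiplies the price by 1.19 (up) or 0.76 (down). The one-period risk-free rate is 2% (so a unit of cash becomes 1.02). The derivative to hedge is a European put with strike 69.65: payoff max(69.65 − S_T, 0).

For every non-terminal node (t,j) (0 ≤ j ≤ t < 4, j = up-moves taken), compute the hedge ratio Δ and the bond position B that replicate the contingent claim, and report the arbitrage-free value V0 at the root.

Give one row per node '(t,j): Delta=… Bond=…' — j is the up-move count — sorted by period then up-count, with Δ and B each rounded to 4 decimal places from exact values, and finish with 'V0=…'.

(0,0): Delta=-0.0586 Bond=8.6457
(1,0): Delta=-0.1616 Bond=18.2901
(1,1): Delta=-0.0156 Bond=2.6257
(2,0): Delta=-0.4216 Bond=36.8276
(2,1): Delta=-0.0531 Bond=6.7744
(2,2): Delta=0.0000 Bond=0.0000
(3,0): Delta=-1.0000 Bond=68.2843
(3,1): Delta=-0.1801 Bond=17.4779
(3,2): Delta=0.0000 Bond=0.0000
(3,3): Delta=0.0000 Bond=0.0000
V0=1.5503

Since d<R<u, set p* = (R−d)/(u−d) = 0.6047; price each node as the discounted p*-expectation of its children.
Terminal payoffs: V(4,0)=29.2818, V(4,1)=6.4418, V(4,2)=0.0000, V(4,3)=0.0000, V(4,4)=0.0000
Node (3,0) S=53.1161: V=(p*·6.4418+(1−p*)·29.2818)/1.02=15.1682; Δ=(6.4418−29.2818)/(63.2082−40.3682)=-1.0000; B=V−Δ·S=68.2843
Node (3,1) S=83.1686: V=(p*·0.0000+(1−p*)·6.4418)/1.02=2.4968; Δ=(0.0000−6.4418)/(98.9707−63.2082)=-0.1801; B=V−Δ·S=17.4779
Node (3,2) S=130.2246: V=(p*·0.0000+(1−p*)·0.0000)/1.02=0.0000; Δ=(0.0000−0.0000)/(154.9672−98.9707)=0.0000; B=V−Δ·S=0.0000
Node (3,3) S=203.9042: V=(p*·0.0000+(1−p*)·0.0000)/1.02=0.0000; Δ=(0.0000−0.0000)/(242.6460−154.9672)=0.0000; B=V−Δ·S=0.0000
Node (2,0) S=69.8896: V=(p*·2.4968+(1−p*)·15.1682)/1.02=7.3593; Δ=(2.4968−15.1682)/(83.1686−53.1161)=-0.4216; B=V−Δ·S=36.8276
Node (2,1) S=109.4324: V=(p*·0.0000+(1−p*)·2.4968)/1.02=0.9678; Δ=(0.0000−2.4968)/(130.2246−83.1686)=-0.0531; B=V−Δ·S=6.7744
Node (2,2) S=171.3481: V=(p*·0.0000+(1−p*)·0.0000)/1.02=0.0000; Δ=(0.0000−0.0000)/(203.9042−130.2246)=0.0000; B=V−Δ·S=0.0000
Node (1,0) S=91.9600: V=(p*·0.9678+(1−p*)·7.3593)/1.02=3.4261; Δ=(0.9678−7.3593)/(109.4324−69.8896)=-0.1616; B=V−Δ·S=18.2901
Node (1,1) S=143.9900: V=(p*·0.0000+(1−p*)·0.9678)/1.02=0.3751; Δ=(0.0000−0.9678)/(171.3481−109.4324)=-0.0156; B=V−Δ·S=2.6257
Node (0,0) S=121.0000: V=(p*·0.3751+(1−p*)·3.4261)/1.02=1.5503; Δ=(0.3751−3.4261)/(143.9900−91.9600)=-0.0586; B=V−Δ·S=8.6457
Each (Δ,B) replicates both successor values, so the strategy is self-financing and V0 is arbitrage-free.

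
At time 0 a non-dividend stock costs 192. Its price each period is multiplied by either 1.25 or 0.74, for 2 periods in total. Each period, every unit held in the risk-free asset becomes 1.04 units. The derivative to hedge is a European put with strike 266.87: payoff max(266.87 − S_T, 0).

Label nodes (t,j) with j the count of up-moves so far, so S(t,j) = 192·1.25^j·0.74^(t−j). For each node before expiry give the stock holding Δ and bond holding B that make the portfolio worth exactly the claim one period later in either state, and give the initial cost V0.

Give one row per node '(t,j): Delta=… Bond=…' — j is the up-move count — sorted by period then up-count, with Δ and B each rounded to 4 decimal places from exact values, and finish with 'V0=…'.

(0,0): Delta=-0.8086 Bond=220.5926
(1,0): Delta=-1.0000 Bond=256.6058
(1,1): Delta=-0.7293 Bond=210.3837
V0=65.3351

Under the risk-neutral measure, an up-move has probability p* = (R−d)/(u−d) = 0.5882 and values discount at R = 1.04.
Terminal payoffs: V(2,0)=161.7308, V(2,1)=89.2700, V(2,2)=0.0000
(1,0): S=142.0800. Δ = (V_up−V_dn)/(S_up−S_dn) = (89.2700−161.7308)/(177.6000−105.1392) = -1.0000. V = [p*·89.2700 + (1−p*)·161.7308]/1.04 = 114.5258. B = V − Δ·S = 256.6058.
(1,1): S=240.0000. Δ = (V_up−V_dn)/(S_up−S_dn) = (0.0000−89.2700)/(300.0000−177.6000) = -0.7293. V = [p*·0.0000 + (1−p*)·89.2700]/1.04 = 35.3445. B = V − Δ·S = 210.3837.
(0,0): S=192.0000. Δ = (V_up−V_dn)/(S_up−S_dn) = (35.3445−114.5258)/(240.0000−142.0800) = -0.8086. V = [p*·35.3445 + (1−p*)·114.5258]/1.04 = 65.3351. B = V − Δ·S = 220.5926.
The time-0 hedge costs 65.3351, which is the no-arbitrage price.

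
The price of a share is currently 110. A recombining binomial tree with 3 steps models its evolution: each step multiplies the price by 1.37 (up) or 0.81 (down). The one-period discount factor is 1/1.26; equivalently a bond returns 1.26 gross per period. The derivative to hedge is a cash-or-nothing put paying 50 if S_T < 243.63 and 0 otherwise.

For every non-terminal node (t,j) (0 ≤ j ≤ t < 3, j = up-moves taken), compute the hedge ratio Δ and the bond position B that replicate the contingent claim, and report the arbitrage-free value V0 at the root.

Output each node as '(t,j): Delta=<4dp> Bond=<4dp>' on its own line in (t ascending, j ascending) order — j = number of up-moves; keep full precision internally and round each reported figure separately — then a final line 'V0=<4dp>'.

(0,0): Delta=-0.3301 Bond=48.3409
(1,0): Delta=0.0000 Bond=31.4941
(1,1): Delta=-0.3779 Bond=68.0999
(2,0): Delta=0.0000 Bond=39.6825
(2,1): Delta=0.0000 Bond=39.6825
(2,2): Delta=-0.4325 Bond=97.0805
V0=12.0255

Since d<R<u, set p* = (R−d)/(u−d) = 0.8036; price each node as the discounted p*-expectation of its children.
Terminal values V(3,·): V(3,0)=50.0000, V(3,1)=50.0000, V(3,2)=50.0000, V(3,3)=0.0000
Node (2,0) S=72.1710: V=(p*·50.0000+(1−p*)·50.0000)/1.26=39.6825; Δ=(50.0000−50.0000)/(98.8743−58.4585)=0.0000; B=V−Δ·S=39.6825
Node (2,1) S=122.0670: V=(p*·50.0000+(1−p*)·50.0000)/1.26=39.6825; Δ=(50.0000−50.0000)/(167.2318−98.8743)=0.0000; B=V−Δ·S=39.6825
Node (2,2) S=206.4590: V=(p*·0.0000+(1−p*)·50.0000)/1.26=7.7948; Δ=(0.0000−50.0000)/(282.8488−167.2318)=-0.4325; B=V−Δ·S=97.0805
Node (1,0) S=89.1000: V=(p*·39.6825+(1−p*)·39.6825)/1.26=31.4941; Δ=(39.6825−39.6825)/(122.0670−72.1710)=0.0000; B=V−Δ·S=31.4941
Node (1,1) S=150.7000: V=(p*·7.7948+(1−p*)·39.6825)/1.26=11.1575; Δ=(7.7948−39.6825)/(206.4590−122.0670)=-0.3779; B=V−Δ·S=68.0999
Node (0,0) S=110.0000: V=(p*·11.1575+(1−p*)·31.4941)/1.26=12.0255; Δ=(11.1575−31.4941)/(150.7000−89.1000)=-0.3301; B=V−Δ·S=48.3409
Root portfolio cost Δ·110+B reproduces V0=12.0255.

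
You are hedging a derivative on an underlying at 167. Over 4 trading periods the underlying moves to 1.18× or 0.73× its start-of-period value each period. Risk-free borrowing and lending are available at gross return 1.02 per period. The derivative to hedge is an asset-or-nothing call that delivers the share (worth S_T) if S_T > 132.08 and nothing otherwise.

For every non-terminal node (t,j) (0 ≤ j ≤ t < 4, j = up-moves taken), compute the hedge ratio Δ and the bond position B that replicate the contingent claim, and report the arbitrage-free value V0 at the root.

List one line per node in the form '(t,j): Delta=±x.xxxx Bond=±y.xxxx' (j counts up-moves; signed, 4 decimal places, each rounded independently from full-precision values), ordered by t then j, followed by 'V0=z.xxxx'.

The replicating-portfolio and risk-neutral prices coincide; use p* = (1.02−0.73)/(1.18−0.73) = 0.6444 for the latter.
At expiry t=4: V(4,0)=0.0000, V(4,1)=0.0000, V(4,2)=0.0000, V(4,3)=200.3020, V(4,4)=323.7759
Node (3,0) S=64.9658: V=(p*·0.0000+(1−p*)·0.0000)/1.02=0.0000; Δ=(0.0000−0.0000)/(76.6597−47.4251)=0.0000; B=V−Δ·S=0.0000
Node (3,1) S=105.0133: V=(p*·0.0000+(1−p*)·0.0000)/1.02=0.0000; Δ=(0.0000−0.0000)/(123.9157−76.6597)=0.0000; B=V−Δ·S=0.0000
Node (3,2) S=169.7475: V=(p*·200.3020+(1−p*)·0.0000)/1.02=126.5525; Δ=(200.3020−0.0000)/(200.3020−123.9157)=2.6222; B=V−Δ·S=-318.5631
Node (3,3) S=274.3863: V=(p*·323.7759+(1−p*)·200.3020)/1.02=274.3863; Δ=(323.7759−200.3020)/(323.7759−200.3020)=1.0000; B=V−Δ·S=0.0000
Node (2,0) S=88.9943: V=(p*·0.0000+(1−p*)·0.0000)/1.02=0.0000; Δ=(0.0000−0.0000)/(105.0133−64.9658)=0.0000; B=V−Δ·S=0.0000
Node (2,1) S=143.8538: V=(p*·126.5525+(1−p*)·0.0000)/1.02=79.9569; Δ=(126.5525−0.0000)/(169.7475−105.0133)=1.9550; B=V−Δ·S=-201.2708
Node (2,2) S=232.5308: V=(p*·274.3863+(1−p*)·126.5525)/1.02=217.4737; Δ=(274.3863−126.5525)/(274.3863−169.7475)=1.4128; B=V−Δ·S=-111.0460
Node (1,0) S=121.9100: V=(p*·79.9569+(1−p*)·0.0000)/1.02=50.5174; Δ=(79.9569−0.0000)/(143.8538−88.9943)=1.4575; B=V−Δ·S=-127.1646
Node (1,1) S=197.0600: V=(p*·217.4737+(1−p*)·79.9569)/1.02=165.2734; Δ=(217.4737−79.9569)/(232.5308−143.8538)=1.5508; B=V−Δ·S=-140.3195
Node (0,0) S=167.0000: V=(p*·165.2734+(1−p*)·50.5174)/1.02=122.0307; Δ=(165.2734−50.5174)/(197.0600−121.9100)=1.5270; B=V−Δ·S=-132.9826
Each (Δ,B) replicates both successor values, so the strategy is self-financing and V0 is arbitrage-free.

(0,0): Delta=1.5270 Bond=-132.9826
(1,0): Delta=1.4575 Bond=-127.1646
(1,1): Delta=1.5508 Bond=-140.3195
(2,0): Delta=0.0000 Bond=0.0000
(2,1): Delta=1.9550 Bond=-201.2708
(2,2): Delta=1.4128 Bond=-111.0460
(3,0): Delta=0.0000 Bond=0.0000
(3,1): Delta=0.0000 Bond=0.0000
(3,2): Delta=2.6222 Bond=-318.5631
(3,3): Delta=1.0000 Bond=0.0000
V0=122.0307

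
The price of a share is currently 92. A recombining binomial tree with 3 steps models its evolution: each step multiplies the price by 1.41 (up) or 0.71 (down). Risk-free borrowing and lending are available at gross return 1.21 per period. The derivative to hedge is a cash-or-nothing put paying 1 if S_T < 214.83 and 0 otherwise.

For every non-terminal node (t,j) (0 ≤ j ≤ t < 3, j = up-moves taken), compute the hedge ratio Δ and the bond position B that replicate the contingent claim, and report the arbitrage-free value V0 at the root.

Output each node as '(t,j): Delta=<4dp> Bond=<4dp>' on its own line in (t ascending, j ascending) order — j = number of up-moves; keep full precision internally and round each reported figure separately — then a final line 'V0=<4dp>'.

(0,0): Delta=-0.0054 Bond=0.8566
(1,0): Delta=0.0000 Bond=0.6830
(1,1): Delta=-0.0065 Bond=1.1778
(2,0): Delta=0.0000 Bond=0.8264
(2,1): Delta=0.0000 Bond=0.8264
(2,2): Delta=-0.0078 Bond=1.6647
V0=0.3588

The replicating-portfolio and risk-neutral prices coincide; use p* = (1.21−0.71)/(1.41−0.71) = 0.7143 for the latter.
Terminal payoffs: V(3,0)=1.0000, V(3,1)=1.0000, V(3,2)=1.0000, V(3,3)=0.0000
Node (2,0) S=46.3772: V=(p*·1.0000+(1−p*)·1.0000)/1.21=0.8264; Δ=(1.0000−1.0000)/(65.3919−32.9278)=0.0000; B=V−Δ·S=0.8264
Node (2,1) S=92.1012: V=(p*·1.0000+(1−p*)·1.0000)/1.21=0.8264; Δ=(1.0000−1.0000)/(129.8627−65.3919)=0.0000; B=V−Δ·S=0.8264
Node (2,2) S=182.9052: V=(p*·0.0000+(1−p*)·1.0000)/1.21=0.2361; Δ=(0.0000−1.0000)/(257.8963−129.8627)=-0.0078; B=V−Δ·S=1.6647
Node (1,0) S=65.3200: V=(p*·0.8264+(1−p*)·0.8264)/1.21=0.6830; Δ=(0.8264−0.8264)/(92.1012−46.3772)=0.0000; B=V−Δ·S=0.6830
Node (1,1) S=129.7200: V=(p*·0.2361+(1−p*)·0.8264)/1.21=0.3345; Δ=(0.2361−0.8264)/(182.9052−92.1012)=-0.0065; B=V−Δ·S=1.1778
Node (0,0) S=92.0000: V=(p*·0.3345+(1−p*)·0.6830)/1.21=0.3588; Δ=(0.3345−0.6830)/(129.7200−65.3200)=-0.0054; B=V−Δ·S=0.8566
Root portfolio cost Δ·92+B reproduces V0=0.3588.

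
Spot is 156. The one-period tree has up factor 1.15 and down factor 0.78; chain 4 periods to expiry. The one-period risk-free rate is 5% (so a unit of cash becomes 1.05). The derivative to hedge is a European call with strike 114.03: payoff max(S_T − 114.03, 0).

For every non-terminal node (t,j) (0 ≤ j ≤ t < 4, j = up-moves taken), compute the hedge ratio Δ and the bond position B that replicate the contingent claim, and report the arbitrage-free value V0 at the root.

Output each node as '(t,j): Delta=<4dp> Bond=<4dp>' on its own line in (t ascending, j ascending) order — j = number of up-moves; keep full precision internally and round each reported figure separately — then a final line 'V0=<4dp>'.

(0,0): Delta=0.9228 Bond=-80.1453
(1,0): Delta=0.7301 Bond=-60.7063
(1,1): Delta=0.9712 Bond=-92.8364
(2,0): Delta=0.2274 Bond=-16.0309
(2,1): Delta=0.8563 Bond=-81.4123
(2,2): Delta=1.0000 Bond=-103.4286
(3,0): Delta=0.0000 Bond=0.0000
(3,1): Delta=0.2845 Bond=-23.0667
(3,2): Delta=1.0000 Bond=-108.6000
(3,3): Delta=1.0000 Bond=-108.6000
V0=63.8042

Since d<R<u, set p* = (R−d)/(u−d) = 0.7297; price each node as the discounted p*-expectation of its children.
Terminal values V(4,·): V(4,0)=0.0000, V(4,1)=0.0000, V(4,2)=11.4890, V(4,3)=71.0301, V(4,4)=158.8150
Node (3,0) S=74.0301: V=(p*·0.0000+(1−p*)·0.0000)/1.05=0.0000; Δ=(0.0000−0.0000)/(85.1346−57.7435)=0.0000; B=V−Δ·S=0.0000
Node (3,1) S=109.1470: V=(p*·11.4890+(1−p*)·0.0000)/1.05=7.9846; Δ=(11.4890−0.0000)/(125.5190−85.1346)=0.2845; B=V−Δ·S=-23.0667
Node (3,2) S=160.9218: V=(p*·71.0301+(1−p*)·11.4890)/1.05=52.3218; Δ=(71.0301−11.4890)/(185.0601−125.5190)=1.0000; B=V−Δ·S=-108.6000
Node (3,3) S=237.2565: V=(p*·158.8150+(1−p*)·71.0301)/1.05=128.6565; Δ=(158.8150−71.0301)/(272.8450−185.0601)=1.0000; B=V−Δ·S=-108.6000
Node (2,0) S=94.9104: V=(p*·7.9846+(1−p*)·0.0000)/1.05=5.5492; Δ=(7.9846−0.0000)/(109.1470−74.0301)=0.2274; B=V−Δ·S=-16.0309
Node (2,1) S=139.9320: V=(p*·52.3218+(1−p*)·7.9846)/1.05=38.4179; Δ=(52.3218−7.9846)/(160.9218−109.1470)=0.8563; B=V−Δ·S=-81.4123
Node (2,2) S=206.3100: V=(p*·128.6565+(1−p*)·52.3218)/1.05=102.8814; Δ=(128.6565−52.3218)/(237.2565−160.9218)=1.0000; B=V−Δ·S=-103.4286
Node (1,0) S=121.6800: V=(p*·38.4179+(1−p*)·5.5492)/1.05=28.1280; Δ=(38.4179−5.5492)/(139.9320−94.9104)=0.7301; B=V−Δ·S=-60.7063
Node (1,1) S=179.4000: V=(p*·102.8814+(1−p*)·38.4179)/1.05=81.3894; Δ=(102.8814−38.4179)/(206.3100−139.9320)=0.9712; B=V−Δ·S=-92.8364
Node (0,0) S=156.0000: V=(p*·81.3894+(1−p*)·28.1280)/1.05=63.8042; Δ=(81.3894−28.1280)/(179.4000−121.6800)=0.9228; B=V−Δ·S=-80.1453
Root portfolio cost Δ·156+B reproduces V0=63.8042.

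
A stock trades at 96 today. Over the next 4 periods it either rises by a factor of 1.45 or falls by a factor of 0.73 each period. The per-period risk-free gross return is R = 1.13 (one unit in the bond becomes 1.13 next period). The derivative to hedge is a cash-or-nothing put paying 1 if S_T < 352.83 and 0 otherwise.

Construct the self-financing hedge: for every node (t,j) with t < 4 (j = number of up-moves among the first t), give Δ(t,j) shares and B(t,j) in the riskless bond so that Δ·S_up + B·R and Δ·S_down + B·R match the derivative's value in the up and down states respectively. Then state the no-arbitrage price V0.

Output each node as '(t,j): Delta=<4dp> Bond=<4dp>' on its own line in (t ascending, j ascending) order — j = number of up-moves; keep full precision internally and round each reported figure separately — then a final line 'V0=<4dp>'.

(0,0): Delta=-0.0017 Bond=0.7199
(1,0): Delta=0.0000 Bond=0.6931
(1,1): Delta=-0.0024 Bond=0.9099
(2,0): Delta=0.0000 Bond=0.7831
(2,1): Delta=0.0000 Bond=0.7831
(2,2): Delta=-0.0034 Bond=1.2243
(3,0): Delta=0.0000 Bond=0.8850
(3,1): Delta=0.0000 Bond=0.8850
(3,2): Delta=0.0000 Bond=0.8850
(3,3): Delta=-0.0047 Bond=1.7822
V0=0.5549

No-arbitrage ⇒ martingale measure with p* = (R−d)/(u−d) = 0.5556.
Terminal values V(4,·): V(4,0)=1.0000, V(4,1)=1.0000, V(4,2)=1.0000, V(4,3)=1.0000, V(4,4)=0.0000
Node (3,0) S=37.3456: V=(p*·1.0000+(1−p*)·1.0000)/1.13=0.8850; Δ=(1.0000−1.0000)/(54.1512−27.2623)=0.0000; B=V−Δ·S=0.8850
Node (3,1) S=74.1797: V=(p*·1.0000+(1−p*)·1.0000)/1.13=0.8850; Δ=(1.0000−1.0000)/(107.5605−54.1512)=0.0000; B=V−Δ·S=0.8850
Node (3,2) S=147.3432: V=(p*·1.0000+(1−p*)·1.0000)/1.13=0.8850; Δ=(1.0000−1.0000)/(213.6476−107.5605)=0.0000; B=V−Δ·S=0.8850
Node (3,3) S=292.6680: V=(p*·0.0000+(1−p*)·1.0000)/1.13=0.3933; Δ=(0.0000−1.0000)/(424.3686−213.6476)=-0.0047; B=V−Δ·S=1.7822
Node (2,0) S=51.1584: V=(p*·0.8850+(1−p*)·0.8850)/1.13=0.7831; Δ=(0.8850−0.8850)/(74.1797−37.3456)=0.0000; B=V−Δ·S=0.7831
Node (2,1) S=101.6160: V=(p*·0.8850+(1−p*)·0.8850)/1.13=0.7831; Δ=(0.8850−0.8850)/(147.3432−74.1797)=0.0000; B=V−Δ·S=0.7831
Node (2,2) S=201.8400: V=(p*·0.3933+(1−p*)·0.8850)/1.13=0.5414; Δ=(0.3933−0.8850)/(292.6680−147.3432)=-0.0034; B=V−Δ·S=1.2243
Node (1,0) S=70.0800: V=(p*·0.7831+(1−p*)·0.7831)/1.13=0.6931; Δ=(0.7831−0.7831)/(101.6160−51.1584)=0.0000; B=V−Δ·S=0.6931
Node (1,1) S=139.2000: V=(p*·0.5414+(1−p*)·0.7831)/1.13=0.5742; Δ=(0.5414−0.7831)/(201.8400−101.6160)=-0.0024; B=V−Δ·S=0.9099
Node (0,0) S=96.0000: V=(p*·0.5742+(1−p*)·0.6931)/1.13=0.5549; Δ=(0.5742−0.6931)/(139.2000−70.0800)=-0.0017; B=V−Δ·S=0.7199
Root portfolio cost Δ·96+B reproduces V0=0.5549.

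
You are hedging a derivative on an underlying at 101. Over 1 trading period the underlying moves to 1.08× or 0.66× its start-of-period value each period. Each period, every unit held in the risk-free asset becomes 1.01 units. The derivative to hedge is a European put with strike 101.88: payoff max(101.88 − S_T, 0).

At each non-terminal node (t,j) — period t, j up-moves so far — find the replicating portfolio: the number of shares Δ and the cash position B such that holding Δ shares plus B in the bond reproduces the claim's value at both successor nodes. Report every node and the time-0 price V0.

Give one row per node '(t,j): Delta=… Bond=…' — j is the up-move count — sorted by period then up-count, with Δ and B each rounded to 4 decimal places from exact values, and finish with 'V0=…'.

Since d<R<u, set p* = (R−d)/(u−d) = 0.8333; price each node as the discounted p*-expectation of its children.
Terminal payoffs: V(1,0)=35.2200, V(1,1)=0.0000
  t=0,j=0: stock 101.0000 → up 109.0800 (V=0.0000), down 66.6600 (V=35.2200). Price 5.8119; hedge Δ=-0.8303, bond B=89.6690.
Root portfolio cost Δ·101+B reproduces V0=5.8119.

(0,0): Delta=-0.8303 Bond=89.6690
V0=5.8119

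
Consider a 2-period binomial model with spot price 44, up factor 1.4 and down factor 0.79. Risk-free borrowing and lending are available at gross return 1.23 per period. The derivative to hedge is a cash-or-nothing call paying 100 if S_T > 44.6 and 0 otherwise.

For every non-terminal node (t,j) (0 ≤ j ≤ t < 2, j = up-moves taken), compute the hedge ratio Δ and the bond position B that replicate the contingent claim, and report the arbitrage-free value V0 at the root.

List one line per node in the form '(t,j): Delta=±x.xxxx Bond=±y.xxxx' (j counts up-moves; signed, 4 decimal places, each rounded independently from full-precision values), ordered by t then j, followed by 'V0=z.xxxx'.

Risk-neutral probability p* = (R−d)/(u−d) = (1.23−0.79)/(1.4−0.79) = 0.7213.
Terminal payoffs: V(2,0)=0.0000, V(2,1)=100.0000, V(2,2)=100.0000
Node (1,0) S=34.7600: V=(p*·100.0000+(1−p*)·0.0000)/1.23=58.6432; Δ=(100.0000−0.0000)/(48.6640−27.4604)=4.7162; B=V−Δ·S=-105.2912
Node (1,1) S=61.6000: V=(p*·100.0000+(1−p*)·100.0000)/1.23=81.3008; Δ=(100.0000−100.0000)/(86.2400−48.6640)=0.0000; B=V−Δ·S=81.3008
Node (0,0) S=44.0000: V=(p*·81.3008+(1−p*)·58.6432)/1.23=60.9646; Δ=(81.3008−58.6432)/(61.6000−34.7600)=0.8442; B=V−Δ·S=23.8209
The time-0 hedge costs 60.9646, which is the no-arbitrage price.

(0,0): Delta=0.8442 Bond=23.8209
(1,0): Delta=4.7162 Bond=-105.2912
(1,1): Delta=0.0000 Bond=81.3008
V0=60.9646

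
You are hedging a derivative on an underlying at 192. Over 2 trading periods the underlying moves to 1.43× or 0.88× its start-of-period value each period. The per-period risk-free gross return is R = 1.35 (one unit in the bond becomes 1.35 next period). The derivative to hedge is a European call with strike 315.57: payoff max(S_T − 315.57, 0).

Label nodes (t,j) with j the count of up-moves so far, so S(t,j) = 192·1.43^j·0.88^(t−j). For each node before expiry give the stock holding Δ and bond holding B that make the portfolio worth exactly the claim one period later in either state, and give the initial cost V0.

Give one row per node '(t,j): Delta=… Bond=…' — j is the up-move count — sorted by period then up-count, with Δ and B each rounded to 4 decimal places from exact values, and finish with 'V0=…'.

Risk-neutral probability p* = (R−d)/(u−d) = (1.35−0.88)/(1.43−0.88) = 0.8545.
Terminal payoffs: V(2,0)=0.0000, V(2,1)=0.0000, V(2,2)=77.0508
(1,0): S=168.9600. Δ = (V_up−V_dn)/(S_up−S_dn) = (0.0000−0.0000)/(241.6128−148.6848) = 0.0000. V = [p*·0.0000 + (1−p*)·0.0000]/1.35 = 0.0000. B = V − Δ·S = 0.0000.
(1,1): S=274.5600. Δ = (V_up−V_dn)/(S_up−S_dn) = (77.0508−0.0000)/(392.6208−241.6128) = 0.5102. V = [p*·77.0508 + (1−p*)·0.0000]/1.35 = 48.7729. B = V − Δ·S = -91.3195.
(0,0): S=192.0000. Δ = (V_up−V_dn)/(S_up−S_dn) = (48.7729−0.0000)/(274.5600−168.9600) = 0.4619. V = [p*·48.7729 + (1−p*)·0.0000]/1.35 = 30.8731. B = V − Δ·S = -57.8049.
Self-financing check: at every node Δ·S+B equals the discounted successor values.

(0,0): Delta=0.4619 Bond=-57.8049
(1,0): Delta=0.0000 Bond=0.0000
(1,1): Delta=0.5102 Bond=-91.3195
V0=30.8731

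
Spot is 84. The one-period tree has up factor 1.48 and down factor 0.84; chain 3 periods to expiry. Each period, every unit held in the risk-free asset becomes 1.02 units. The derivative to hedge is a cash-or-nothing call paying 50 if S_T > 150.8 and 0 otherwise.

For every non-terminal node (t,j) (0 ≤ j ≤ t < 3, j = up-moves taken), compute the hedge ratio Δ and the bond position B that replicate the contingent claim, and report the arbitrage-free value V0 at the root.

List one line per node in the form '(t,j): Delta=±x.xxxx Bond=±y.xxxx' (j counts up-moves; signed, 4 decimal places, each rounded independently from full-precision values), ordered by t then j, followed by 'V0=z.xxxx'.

(0,0): Delta=0.3614 Bond=-21.2747
(1,0): Delta=0.3053 Bond=-17.7403
(1,1): Delta=0.4428 Bond=-31.8199
(2,0): Delta=0.0000 Bond=0.0000
(2,1): Delta=0.7481 Bond=-64.3382
(2,2): Delta=0.0000 Bond=49.0196
V0=9.0845

Under the risk-neutral measure, an up-move has probability p* = (R−d)/(u−d) = 0.2813 and values discount at R = 1.02.
Terminal payoffs: V(3,0)=0.0000, V(3,1)=0.0000, V(3,2)=50.0000, V(3,3)=50.0000
Node (2,0) S=59.2704: V=(p*·0.0000+(1−p*)·0.0000)/1.02=0.0000; Δ=(0.0000−0.0000)/(87.7202−49.7871)=0.0000; B=V−Δ·S=0.0000
Node (2,1) S=104.4288: V=(p*·50.0000+(1−p*)·0.0000)/1.02=13.7868; Δ=(50.0000−0.0000)/(154.5546−87.7202)=0.7481; B=V−Δ·S=-64.3382
Node (2,2) S=183.9936: V=(p*·50.0000+(1−p*)·50.0000)/1.02=49.0196; Δ=(50.0000−50.0000)/(272.3105−154.5546)=0.0000; B=V−Δ·S=49.0196
Node (1,0) S=70.5600: V=(p*·13.7868+(1−p*)·0.0000)/1.02=3.8015; Δ=(13.7868−0.0000)/(104.4288−59.2704)=0.3053; B=V−Δ·S=-17.7403
Node (1,1) S=124.3200: V=(p*·49.0196+(1−p*)·13.7868)/1.02=23.2314; Δ=(49.0196−13.7868)/(183.9936−104.4288)=0.4428; B=V−Δ·S=-31.8199
Node (0,0) S=84.0000: V=(p*·23.2314+(1−p*)·3.8015)/1.02=9.0845; Δ=(23.2314−3.8015)/(124.3200−70.5600)=0.3614; B=V−Δ·S=-21.2747
Root portfolio cost Δ·84+B reproduces V0=9.0845.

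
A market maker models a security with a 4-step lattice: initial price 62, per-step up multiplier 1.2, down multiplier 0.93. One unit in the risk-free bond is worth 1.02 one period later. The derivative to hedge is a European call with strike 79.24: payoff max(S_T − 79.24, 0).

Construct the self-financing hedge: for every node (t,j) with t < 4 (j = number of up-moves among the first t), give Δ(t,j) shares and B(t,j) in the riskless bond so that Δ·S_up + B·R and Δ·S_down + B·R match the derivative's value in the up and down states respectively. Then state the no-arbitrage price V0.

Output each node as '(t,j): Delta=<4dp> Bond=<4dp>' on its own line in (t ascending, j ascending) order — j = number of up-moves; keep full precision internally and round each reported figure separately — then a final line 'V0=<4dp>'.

(0,0): Delta=0.3155 Bond=-17.1345
(1,0): Delta=0.1399 Bond=-7.3558
(1,1): Delta=0.5875 Bond=-37.7199
(2,0): Delta=0.0000 Bond=0.0000
(2,1): Delta=0.3568 Bond=-22.5088
(2,2): Delta=0.9452 Bond=-70.4053
(3,0): Delta=0.0000 Bond=0.0000
(3,1): Delta=0.0000 Bond=0.0000
(3,2): Delta=0.9098 Bond=-68.8770
(3,3): Delta=1.0000 Bond=-77.6863
V0=2.4236

Risk-neutral probability p* = (R−d)/(u−d) = (1.02−0.93)/(1.2−0.93) = 0.3333.
Payoff layer (t=4): V(4,0)=0.0000, V(4,1)=0.0000, V(4,2)=0.0000, V(4,3)=20.3965, V(4,4)=49.3232
Node (3,0) S=49.8701: V=(p*·0.0000+(1−p*)·0.0000)/1.02=0.0000; Δ=(0.0000−0.0000)/(59.8442−46.3792)=0.0000; B=V−Δ·S=0.0000
Node (3,1) S=64.3486: V=(p*·0.0000+(1−p*)·0.0000)/1.02=0.0000; Δ=(0.0000−0.0000)/(77.2183−59.8442)=0.0000; B=V−Δ·S=0.0000
Node (3,2) S=83.0304: V=(p*·20.3965+(1−p*)·0.0000)/1.02=6.6655; Δ=(20.3965−0.0000)/(99.6365−77.2183)=0.9098; B=V−Δ·S=-68.8770
Node (3,3) S=107.1360: V=(p*·49.3232+(1−p*)·20.3965)/1.02=29.4497; Δ=(49.3232−20.3965)/(128.5632−99.6365)=1.0000; B=V−Δ·S=-77.6863
Node (2,0) S=53.6238: V=(p*·0.0000+(1−p*)·0.0000)/1.02=0.0000; Δ=(0.0000−0.0000)/(64.3486−49.8701)=0.0000; B=V−Δ·S=0.0000
Node (2,1) S=69.1920: V=(p*·6.6655+(1−p*)·0.0000)/1.02=2.1783; Δ=(6.6655−0.0000)/(83.0304−64.3486)=0.3568; B=V−Δ·S=-22.5088
Node (2,2) S=89.2800: V=(p*·29.4497+(1−p*)·6.6655)/1.02=13.9806; Δ=(29.4497−6.6655)/(107.1360−83.0304)=0.9452; B=V−Δ·S=-70.4053
Node (1,0) S=57.6600: V=(p*·2.1783+(1−p*)·0.0000)/1.02=0.7119; Δ=(2.1783−0.0000)/(69.1920−53.6238)=0.1399; B=V−Δ·S=-7.3558
Node (1,1) S=74.4000: V=(p*·13.9806+(1−p*)·2.1783)/1.02=5.9925; Δ=(13.9806−2.1783)/(89.2800−69.1920)=0.5875; B=V−Δ·S=-37.7199
Node (0,0) S=62.0000: V=(p*·5.9925+(1−p*)·0.7119)/1.02=2.4236; Δ=(5.9925−0.7119)/(74.4000−57.6600)=0.3155; B=V−Δ·S=-17.1345
Check: Δ(0,0)·S0 + B(0,0) = 2.4236 = V0.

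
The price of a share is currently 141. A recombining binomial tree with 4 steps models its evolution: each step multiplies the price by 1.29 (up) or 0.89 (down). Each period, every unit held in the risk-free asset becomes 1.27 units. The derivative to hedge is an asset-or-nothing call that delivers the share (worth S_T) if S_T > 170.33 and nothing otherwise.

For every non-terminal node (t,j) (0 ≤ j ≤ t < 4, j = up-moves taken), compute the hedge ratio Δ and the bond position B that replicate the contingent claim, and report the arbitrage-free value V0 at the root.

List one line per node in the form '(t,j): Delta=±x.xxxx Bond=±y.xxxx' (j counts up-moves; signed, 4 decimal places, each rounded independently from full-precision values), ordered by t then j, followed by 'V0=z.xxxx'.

(0,0): Delta=1.0079 Bond=-1.1326
(1,0): Delta=1.1492 Bond=-19.1788
(1,1): Delta=1.0027 Bond=-0.5047
(2,0): Delta=3.1120 Bond=-243.5705
(2,1): Delta=1.0780 Bond=-12.8195
(2,2): Delta=1.0000 Bond=0.0000
(3,0): Delta=0.0000 Bond=0.0000
(3,1): Delta=3.2250 Bond=-325.6153
(3,2): Delta=1.0000 Bond=0.0000
(3,3): Delta=1.0000 Bond=0.0000
V0=140.9764

The replicating-portfolio and risk-neutral prices coincide; use p* = (1.27−0.89)/(1.29−0.89) = 0.9500 for the latter.
Terminal values V(4,·): V(4,0)=0.0000, V(4,1)=0.0000, V(4,2)=185.8568, V(4,3)=269.3880, V(4,4)=390.4613
(3,0): S=99.4006. Δ = (V_up−V_dn)/(S_up−S_dn) = (0.0000−0.0000)/(128.2268−88.4666) = 0.0000. V = [p*·0.0000 + (1−p*)·0.0000]/1.27 = 0.0000. B = V − Δ·S = 0.0000.
(3,1): S=144.0751. Δ = (V_up−V_dn)/(S_up−S_dn) = (185.8568−0.0000)/(185.8568−128.2268) = 3.2250. V = [p*·185.8568 + (1−p*)·0.0000]/1.27 = 139.0268. B = V − Δ·S = -325.6153.
(3,2): S=208.8279. Δ = (V_up−V_dn)/(S_up−S_dn) = (269.3880−185.8568)/(269.3880−185.8568) = 1.0000. V = [p*·269.3880 + (1−p*)·185.8568]/1.27 = 208.8279. B = V − Δ·S = 0.0000.
(3,3): S=302.6831. Δ = (V_up−V_dn)/(S_up−S_dn) = (390.4613−269.3880)/(390.4613−269.3880) = 1.0000. V = [p*·390.4613 + (1−p*)·269.3880]/1.27 = 302.6831. B = V − Δ·S = 0.0000.
(2,0): S=111.6861. Δ = (V_up−V_dn)/(S_up−S_dn) = (139.0268−0.0000)/(144.0751−99.4006) = 3.1120. V = [p*·139.0268 + (1−p*)·0.0000]/1.27 = 103.9964. B = V − Δ·S = -243.5705.
(2,1): S=161.8821. Δ = (V_up−V_dn)/(S_up−S_dn) = (208.8279−139.0268)/(208.8279−144.0751) = 1.0780. V = [p*·208.8279 + (1−p*)·139.0268]/1.27 = 161.6833. B = V − Δ·S = -12.8195.
(2,2): S=234.6381. Δ = (V_up−V_dn)/(S_up−S_dn) = (302.6831−208.8279)/(302.6831−208.8279) = 1.0000. V = [p*·302.6831 + (1−p*)·208.8279]/1.27 = 234.6381. B = V − Δ·S = 0.0000.
(1,0): S=125.4900. Δ = (V_up−V_dn)/(S_up−S_dn) = (161.6833−103.9964)/(161.8821−111.6861) = 1.1492. V = [p*·161.6833 + (1−p*)·103.9964]/1.27 = 125.0386. B = V − Δ·S = -19.1788.
(1,1): S=181.8900. Δ = (V_up−V_dn)/(S_up−S_dn) = (234.6381−161.6833)/(234.6381−161.8821) = 1.0027. V = [p*·234.6381 + (1−p*)·161.6833]/1.27 = 181.8822. B = V − Δ·S = -0.5047.
(0,0): S=141.0000. Δ = (V_up−V_dn)/(S_up−S_dn) = (181.8822−125.0386)/(181.8900−125.4900) = 1.0079. V = [p*·181.8822 + (1−p*)·125.0386]/1.27 = 140.9764. B = V − Δ·S = -1.1326.
The time-0 hedge costs 140.9764, which is the no-arbitrage price.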